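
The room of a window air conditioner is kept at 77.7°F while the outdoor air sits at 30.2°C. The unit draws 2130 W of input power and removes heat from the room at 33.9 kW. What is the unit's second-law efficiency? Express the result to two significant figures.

0.26

Converting, Q̇_C = 33.90 kW = 33900 W, so COP_actual = Q̇_C/Ẇ = 33900/2130 = 15.92.
In absolute terms T_C = 298.54 K and T_H = 303.35 K, so ΔT = 4.811 K.
COP_Carnot = T_C/ΔT = 298.54/4.811 = 62.05.
η_II = COP_actual/COP_Carnot = 15.92/62.05 = 0.2565.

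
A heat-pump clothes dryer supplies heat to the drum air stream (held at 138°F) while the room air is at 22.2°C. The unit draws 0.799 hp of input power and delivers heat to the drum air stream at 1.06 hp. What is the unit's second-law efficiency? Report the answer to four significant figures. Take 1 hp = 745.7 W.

COP_actual = Q̇_H/Ẇ = 1.060/0.7990 = 1.327.
In absolute terms T_C = 295.35 K and T_H = 332.04 K, so ΔT = 36.69 K.
COP_Carnot = T_H/ΔT = 332.04/36.69 = 9.050.
η_II = COP_actual/COP_Carnot = 1.327/9.050 = 0.1466.

0.1466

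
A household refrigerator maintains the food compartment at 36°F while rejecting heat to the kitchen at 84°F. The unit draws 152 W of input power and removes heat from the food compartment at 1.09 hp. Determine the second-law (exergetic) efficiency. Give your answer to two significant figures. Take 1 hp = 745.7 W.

Converting, Q̇_C = 1.090 hp = 812.8 W, so COP_actual = Q̇_C/Ẇ = 812.8/152.0 = 5.347.
In absolute terms T_C = 275.37 K and T_H = 302.04 K, so ΔT = 26.67 K.
COP_Carnot = T_C/ΔT = 275.37/26.67 = 10.33.
η_II = COP_actual/COP_Carnot = 5.347/10.33 = 0.5178.

0.52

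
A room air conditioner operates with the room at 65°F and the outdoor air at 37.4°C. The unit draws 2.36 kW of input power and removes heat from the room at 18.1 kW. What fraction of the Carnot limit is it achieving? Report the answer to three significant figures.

COP_actual = Q̇_C/Ẇ = 18.10/2.360 = 7.669.
In absolute terms T_C = 291.48 K and T_H = 310.55 K, so ΔT = 19.07 K.
COP_Carnot = T_C/ΔT = 291.48/19.07 = 15.29.
η_II = COP_actual/COP_Carnot = 7.669/15.29 = 0.5017.

0.502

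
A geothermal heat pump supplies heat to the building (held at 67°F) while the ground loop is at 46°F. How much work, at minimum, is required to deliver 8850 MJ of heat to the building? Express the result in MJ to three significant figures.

In absolute terms T_C = 280.93 K and T_H = 292.59 K, so ΔT = 11.67 K.
The reversible limit is COP_HP = T_H/ΔT = 25.08, so W_min = Q_H/COP = Q_H·ΔT/T_H.
W_min = 8850 × 11.67/292.59 = 352.9 MJ.

353 MJ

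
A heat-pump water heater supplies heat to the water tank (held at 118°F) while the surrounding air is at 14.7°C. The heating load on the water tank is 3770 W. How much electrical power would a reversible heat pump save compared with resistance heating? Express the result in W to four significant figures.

3381 W

In absolute terms T_C = 287.85 K and T_H = 320.93 K, so ΔT = 33.08 K.
COP_Carnot = T_H/ΔT = 320.93/33.08 = 9.702.
Resistance heating needs Ẇ_res = Q̇_H = 3770 W; the reversible heat pump needs only Ẇ_hp = Q̇_H/COP = 388.6 W.
Saving = 3770 − 388.6 = 3381 W.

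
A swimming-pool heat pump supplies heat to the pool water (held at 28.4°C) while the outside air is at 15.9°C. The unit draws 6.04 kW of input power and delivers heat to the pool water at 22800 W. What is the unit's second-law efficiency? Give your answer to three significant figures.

Converting, Q̇_H = 22800 W = 22.80 kW, so COP_actual = Q̇_H/Ẇ = 22.80/6.040 = 3.775.
In absolute terms T_C = 289.05 K and T_H = 301.55 K, so ΔT = 12.50 K.
COP_Carnot = T_H/ΔT = 301.55/12.50 = 24.12.
η_II = COP_actual/COP_Carnot = 3.775/24.12 = 0.1565.

0.156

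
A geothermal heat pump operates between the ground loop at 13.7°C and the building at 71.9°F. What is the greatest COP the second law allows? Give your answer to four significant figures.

34.88

In absolute terms T_C = 286.85 K and T_H = 295.32 K, so ΔT = 8.467 K.
For a reversible cycle, COP_Carnot = T_H/ΔT = 295.32/8.467 = 34.88.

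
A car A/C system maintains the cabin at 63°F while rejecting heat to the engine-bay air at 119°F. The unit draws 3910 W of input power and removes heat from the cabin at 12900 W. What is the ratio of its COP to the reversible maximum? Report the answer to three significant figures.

0.353

COP_actual = Q̇_C/Ẇ = 12900/3910 = 3.299.
In absolute terms T_C = 290.37 K and T_H = 321.48 K, so ΔT = 31.11 K.
COP_Carnot = T_C/ΔT = 290.37/31.11 = 9.333.
η_II = COP_actual/COP_Carnot = 3.299/9.333 = 0.3535.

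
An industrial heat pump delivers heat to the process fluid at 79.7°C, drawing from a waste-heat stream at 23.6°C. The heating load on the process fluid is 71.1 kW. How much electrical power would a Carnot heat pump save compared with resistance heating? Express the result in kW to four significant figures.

59.80 kW

In absolute terms T_C = 296.75 K and T_H = 352.85 K, so ΔT = 56.10 K.
COP_Carnot = T_H/ΔT = 352.85/56.10 = 6.290.
Resistance heating needs Ẇ_res = Q̇_H = 71.10 kW; the reversible heat pump needs only Ẇ_hp = Q̇_H/COP = 11.30 kW.
Saving = 71.10 − 11.30 = 59.80 kW.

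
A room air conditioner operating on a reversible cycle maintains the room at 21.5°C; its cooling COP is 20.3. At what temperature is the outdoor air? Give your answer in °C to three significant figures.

COP_R = T_C/(T_H − T_C) gives T_H − T_C = T_C/COP.
With T_C = 294.65 K, T_H = 294.65 × (1 + 1/20.3) = 309.16 K.
Converting, 309.16 K = 36.01°C.

36.0 °C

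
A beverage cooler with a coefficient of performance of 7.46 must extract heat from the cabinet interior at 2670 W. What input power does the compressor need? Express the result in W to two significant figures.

360 W

Ẇ = Q̇_C/COP = 2670/7.46 = 357.9 W.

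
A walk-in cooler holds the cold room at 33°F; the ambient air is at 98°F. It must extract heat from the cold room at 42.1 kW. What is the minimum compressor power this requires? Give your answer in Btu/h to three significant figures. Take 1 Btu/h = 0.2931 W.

19000 Btu/h

In absolute terms T_C = 273.71 K and T_H = 309.82 K, so ΔT = 36.11 K.
COP_Carnot = T_C/ΔT = 273.71/36.11 = 7.580.
Ẇ_min = Q̇/COP_Carnot = 42.10/7.580 = 5.554 kW = 18950 Btu/h.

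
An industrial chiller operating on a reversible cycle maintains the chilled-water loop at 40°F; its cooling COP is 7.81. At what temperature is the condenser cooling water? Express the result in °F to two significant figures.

COP_R = T_C/(T_H − T_C) gives T_H − T_C = T_C/COP.
With T_C = 277.59 K, T_H = 277.59 × (1 + 1/7.81) = 313.14 K.
Converting, 313.14 K = 103.98°F.

100 °F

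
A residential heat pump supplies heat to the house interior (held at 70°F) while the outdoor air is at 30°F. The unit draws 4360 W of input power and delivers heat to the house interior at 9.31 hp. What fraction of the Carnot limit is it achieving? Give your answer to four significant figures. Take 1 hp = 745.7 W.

Converting, Q̇_H = 9.310 hp = 6942 W, so COP_actual = Q̇_H/Ẇ = 6942/4360 = 1.592.
In absolute terms T_C = 272.04 K and T_H = 294.26 K, so ΔT = 22.22 K.
COP_Carnot = T_H/ΔT = 294.26/22.22 = 13.24.
η_II = COP_actual/COP_Carnot = 1.592/13.24 = 0.1202.

0.1202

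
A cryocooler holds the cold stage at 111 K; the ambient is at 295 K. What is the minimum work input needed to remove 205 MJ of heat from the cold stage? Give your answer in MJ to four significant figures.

The reservoir spacing is ΔT = 295 − 111 = 184.0 K.
The reversible limit is COP_R = T_C/ΔT = 0.6033, so W_min = Q_C/COP = Q_C·ΔT/T_C.
W_min = 205.0 × 184.0/111.00 = 339.8 MJ.

339.8 MJ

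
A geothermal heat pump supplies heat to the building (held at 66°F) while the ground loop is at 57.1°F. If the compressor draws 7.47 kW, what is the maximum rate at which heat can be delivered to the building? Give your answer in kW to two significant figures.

In absolute terms T_C = 287.09 K and T_H = 292.04 K, so ΔT = 4.944 K.
COP_Carnot = T_H/ΔT = 292.04/4.944 = 59.06.
Q̇_max = COP_Carnot × Ẇ = 59.06 × 7.470 kW = 441.2 kW.

440 kW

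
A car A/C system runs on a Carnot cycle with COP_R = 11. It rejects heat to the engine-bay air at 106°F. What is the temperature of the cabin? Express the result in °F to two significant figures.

59 °F

For a Carnot refrigerator COP_R = T_C/(T_H − T_C), so T_C = COP·T_H/(1 + COP).
With T_H = 314.26 K, T_C = 11 × 314.26/12.00 = 288.07 K.
Converting, 288.07 K = 58.86°F.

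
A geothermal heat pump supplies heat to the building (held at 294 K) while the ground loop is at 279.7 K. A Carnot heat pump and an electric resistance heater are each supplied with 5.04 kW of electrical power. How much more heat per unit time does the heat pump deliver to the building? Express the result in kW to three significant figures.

The reservoir spacing is ΔT = 294 − 279.7 = 14.30 K.
COP_Carnot = T_H/ΔT = 294.00/14.30 = 20.56.
The heat pump delivers Q̇_H = COP × Ẇ = 103.6 kW; the resistance heater delivers Ẇ = 5.040 kW.
Extra = (COP − 1)·Ẇ = 98.58 kW.

98.6 kW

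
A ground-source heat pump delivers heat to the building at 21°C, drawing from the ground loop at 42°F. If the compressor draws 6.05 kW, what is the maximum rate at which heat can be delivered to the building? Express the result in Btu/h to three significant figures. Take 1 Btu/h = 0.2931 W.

In absolute terms T_C = 278.71 K and T_H = 294.15 K, so ΔT = 15.44 K.
COP_Carnot = T_H/ΔT = 294.15/15.44 = 19.05.
Q̇_max = COP_Carnot × Ẇ = 19.05 × 6.050 kW = 115.2 kW = 393100 Btu/h.

393000 Btu/h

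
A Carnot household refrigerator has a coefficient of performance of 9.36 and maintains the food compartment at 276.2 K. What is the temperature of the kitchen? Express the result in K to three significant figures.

COP_R = T_C/(T_H − T_C) gives T_H − T_C = T_C/COP.
With T_C = 276.20 K, T_H = 276.20 × (1 + 1/9.36) = 305.71 K.

306 K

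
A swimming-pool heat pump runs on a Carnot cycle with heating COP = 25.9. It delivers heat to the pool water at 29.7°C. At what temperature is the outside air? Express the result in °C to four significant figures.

COP_HP = T_H/(T_H − T_C) gives T_H − T_C = T_H/COP.
With T_H = 302.85 K, T_C = 302.85 × (1 − 1/25.9) = 291.16 K.
Converting, 291.16 K = 18.01°C.

18.01 °C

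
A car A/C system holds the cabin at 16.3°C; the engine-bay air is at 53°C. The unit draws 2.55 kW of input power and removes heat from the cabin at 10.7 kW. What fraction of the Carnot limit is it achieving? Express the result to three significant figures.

0.532

COP_actual = Q̇_C/Ẇ = 10.70/2.550 = 4.196.
In absolute terms T_C = 289.45 K and T_H = 326.15 K, so ΔT = 36.70 K.
COP_Carnot = T_C/ΔT = 289.45/36.70 = 7.887.
η_II = COP_actual/COP_Carnot = 4.196/7.887 = 0.5320.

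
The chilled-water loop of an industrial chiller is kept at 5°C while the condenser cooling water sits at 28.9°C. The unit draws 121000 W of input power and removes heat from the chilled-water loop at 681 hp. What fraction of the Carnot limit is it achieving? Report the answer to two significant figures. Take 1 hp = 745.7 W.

Converting, Q̇_C = 681.0 hp = 507800 W, so COP_actual = Q̇_C/Ẇ = 507800/121000 = 4.197.
In absolute terms T_C = 278.15 K and T_H = 302.05 K, so ΔT = 23.90 K.
COP_Carnot = T_C/ΔT = 278.15/23.90 = 11.64.
η_II = COP_actual/COP_Carnot = 4.197/11.64 = 0.3606.

0.36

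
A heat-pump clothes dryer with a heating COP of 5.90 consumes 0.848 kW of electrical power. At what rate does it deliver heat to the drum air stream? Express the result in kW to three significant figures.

5.00 kW

Q̇_H = COP_HP × Ẇ = 5.90 × 0.8480 = 5.003 kW.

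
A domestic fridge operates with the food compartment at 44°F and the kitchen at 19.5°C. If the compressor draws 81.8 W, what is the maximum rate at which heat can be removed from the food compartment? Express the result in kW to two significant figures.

1.8 kW

In absolute terms T_C = 279.82 K and T_H = 292.65 K, so ΔT = 12.83 K.
COP_Carnot = T_C/ΔT = 279.82/12.83 = 21.80.
Q̇_max = COP_Carnot × Ẇ = 21.80 × 81.80 W = 1784 W = 1.784 kW.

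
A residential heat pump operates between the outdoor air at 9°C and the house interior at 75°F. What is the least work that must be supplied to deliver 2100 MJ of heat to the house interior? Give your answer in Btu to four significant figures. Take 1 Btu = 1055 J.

99770 Btu

In absolute terms T_C = 282.15 K and T_H = 297.04 K, so ΔT = 14.89 K.
The reversible limit is COP_HP = T_H/ΔT = 19.95, so W_min = Q_H/COP = Q_H·ΔT/T_H.
W_min = 2100 × 14.89/297.04 = 105.3 MJ = 99770 Btu.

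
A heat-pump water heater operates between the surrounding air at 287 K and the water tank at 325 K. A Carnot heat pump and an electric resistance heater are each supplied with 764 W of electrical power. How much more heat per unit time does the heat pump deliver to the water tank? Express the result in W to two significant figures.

The reservoir spacing is ΔT = 325 − 287 = 38.00 K.
COP_Carnot = T_H/ΔT = 325.00/38.00 = 8.553.
The heat pump delivers Q̇_H = COP × Ẇ = 6534 W; the resistance heater delivers Ẇ = 764.0 W.
Extra = (COP − 1)·Ẇ = 5770 W.

5800 W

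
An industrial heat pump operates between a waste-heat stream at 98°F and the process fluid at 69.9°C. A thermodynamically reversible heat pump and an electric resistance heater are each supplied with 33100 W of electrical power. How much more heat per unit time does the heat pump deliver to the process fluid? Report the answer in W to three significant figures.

In absolute terms T_C = 309.82 K and T_H = 343.05 K, so ΔT = 33.23 K.
COP_Carnot = T_H/ΔT = 343.05/33.23 = 10.32.
The heat pump delivers Q̇_H = COP × Ẇ = 341700 W; the resistance heater delivers Ẇ = 33100 W.
Extra = (COP − 1)·Ẇ = 308600 W.

309000 W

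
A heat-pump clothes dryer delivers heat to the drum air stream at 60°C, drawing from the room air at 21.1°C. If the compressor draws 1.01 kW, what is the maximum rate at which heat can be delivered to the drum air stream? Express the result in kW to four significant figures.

In absolute terms T_C = 294.25 K and T_H = 333.15 K, so ΔT = 38.90 K.
COP_Carnot = T_H/ΔT = 333.15/38.90 = 8.564.
Q̇_max = COP_Carnot × Ẇ = 8.564 × 1.010 kW = 8.650 kW.

8.650 kW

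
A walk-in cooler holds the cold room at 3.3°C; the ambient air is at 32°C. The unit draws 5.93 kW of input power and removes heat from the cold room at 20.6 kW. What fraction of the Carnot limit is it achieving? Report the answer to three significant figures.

0.361

COP_actual = Q̇_C/Ẇ = 20.60/5.930 = 3.474.
In absolute terms T_C = 276.45 K and T_H = 305.15 K, so ΔT = 28.70 K.
COP_Carnot = T_C/ΔT = 276.45/28.70 = 9.632.
η_II = COP_actual/COP_Carnot = 3.474/9.632 = 0.3606.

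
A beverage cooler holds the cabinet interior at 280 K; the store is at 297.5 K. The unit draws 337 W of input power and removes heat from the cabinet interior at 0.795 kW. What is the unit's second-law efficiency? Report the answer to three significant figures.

0.147

Converting, Q̇_C = 0.7950 kW = 795.0 W, so COP_actual = Q̇_C/Ẇ = 795.0/337.0 = 2.359.
The reservoir spacing is ΔT = 297.5 − 280 = 17.50 K.
COP_Carnot = T_C/ΔT = 280.00/17.50 = 16.00.
η_II = COP_actual/COP_Carnot = 2.359/16.00 = 0.1474.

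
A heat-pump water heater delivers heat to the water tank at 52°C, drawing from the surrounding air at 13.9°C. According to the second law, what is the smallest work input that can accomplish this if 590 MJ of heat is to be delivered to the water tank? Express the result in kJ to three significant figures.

In absolute terms T_C = 287.05 K and T_H = 325.15 K, so ΔT = 38.10 K.
The reversible limit is COP_HP = T_H/ΔT = 8.534, so W_min = Q_H/COP = Q_H·ΔT/T_H.
W_min = 590.0 × 38.10/325.15 = 69.13 MJ = 69130 kJ.

69100 kJ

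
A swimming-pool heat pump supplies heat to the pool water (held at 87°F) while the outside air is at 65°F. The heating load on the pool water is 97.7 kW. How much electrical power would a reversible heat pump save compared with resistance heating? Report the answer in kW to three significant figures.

93.8 kW

In absolute terms T_C = 291.48 K and T_H = 303.71 K, so ΔT = 12.22 K.
COP_Carnot = T_H/ΔT = 303.71/12.22 = 24.85.
Resistance heating needs Ẇ_res = Q̇_H = 97.70 kW; the reversible heat pump needs only Ẇ_hp = Q̇_H/COP = 3.932 kW.
Saving = 97.70 − 3.932 = 93.77 kW.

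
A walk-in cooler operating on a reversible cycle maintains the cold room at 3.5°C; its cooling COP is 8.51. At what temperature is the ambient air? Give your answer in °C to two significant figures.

36 °C

COP_R = T_C/(T_H − T_C) gives T_H − T_C = T_C/COP.
With T_C = 276.65 K, T_H = 276.65 × (1 + 1/8.51) = 309.16 K.
Converting, 309.16 K = 36.01°C.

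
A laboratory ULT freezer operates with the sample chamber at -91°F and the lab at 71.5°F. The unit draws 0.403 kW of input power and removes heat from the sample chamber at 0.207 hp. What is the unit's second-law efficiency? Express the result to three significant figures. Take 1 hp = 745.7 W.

Converting, Q̇_C = 0.2070 hp = 0.1544 kW, so COP_actual = Q̇_C/Ẇ = 0.1544/0.4030 = 0.3830.
In absolute terms T_C = 204.82 K and T_H = 295.09 K, so ΔT = 90.28 K.
COP_Carnot = T_C/ΔT = 204.82/90.28 = 2.269.
η_II = COP_actual/COP_Carnot = 0.3830/2.269 = 0.1688.

0.169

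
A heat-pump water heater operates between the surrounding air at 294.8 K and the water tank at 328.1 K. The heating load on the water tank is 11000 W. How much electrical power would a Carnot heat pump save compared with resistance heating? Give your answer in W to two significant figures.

The reservoir spacing is ΔT = 328.1 − 294.8 = 33.30 K.
COP_Carnot = T_H/ΔT = 328.10/33.30 = 9.853.
Resistance heating needs Ẇ_res = Q̇_H = 11000 W; the reversible heat pump needs only Ẇ_hp = Q̇_H/COP = 1116 W.
Saving = 11000 − 1116 = 9884 W.

9900 W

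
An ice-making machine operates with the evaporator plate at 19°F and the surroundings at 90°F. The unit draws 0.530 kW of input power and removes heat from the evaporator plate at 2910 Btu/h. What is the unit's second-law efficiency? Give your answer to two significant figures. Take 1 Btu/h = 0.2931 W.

Converting, Q̇_C = 2910 Btu/h = 0.8529 kW, so COP_actual = Q̇_C/Ẇ = 0.8529/0.5300 = 1.609.
In absolute terms T_C = 265.93 K and T_H = 305.37 K, so ΔT = 39.44 K.
COP_Carnot = T_C/ΔT = 265.93/39.44 = 6.742.
η_II = COP_actual/COP_Carnot = 1.609/6.742 = 0.2387.

0.24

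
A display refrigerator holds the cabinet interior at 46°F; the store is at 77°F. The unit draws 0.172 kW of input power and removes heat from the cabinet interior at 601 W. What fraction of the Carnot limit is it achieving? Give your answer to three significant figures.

Converting, Q̇_C = 601.0 W = 0.6010 kW, so COP_actual = Q̇_C/Ẇ = 0.6010/0.1720 = 3.494.
In absolute terms T_C = 280.93 K and T_H = 298.15 K, so ΔT = 17.22 K.
COP_Carnot = T_C/ΔT = 280.93/17.22 = 16.31.
η_II = COP_actual/COP_Carnot = 3.494/16.31 = 0.2142.

0.214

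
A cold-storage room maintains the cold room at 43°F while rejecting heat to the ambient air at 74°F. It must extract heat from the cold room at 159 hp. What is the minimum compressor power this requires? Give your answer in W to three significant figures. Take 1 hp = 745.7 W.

7310 W

In absolute terms T_C = 279.26 K and T_H = 296.48 K, so ΔT = 17.22 K.
COP_Carnot = T_C/ΔT = 279.26/17.22 = 16.22.
Ẇ_min = Q̇/COP_Carnot = 159.0/16.22 = 9.806 hp = 7312 W.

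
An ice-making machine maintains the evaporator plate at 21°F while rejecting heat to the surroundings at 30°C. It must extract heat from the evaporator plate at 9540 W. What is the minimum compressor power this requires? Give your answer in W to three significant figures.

In absolute terms T_C = 267.04 K and T_H = 303.15 K, so ΔT = 36.11 K.
COP_Carnot = T_C/ΔT = 267.04/36.11 = 7.395.
Ẇ_min = Q̇/COP_Carnot = 9540/7.395 = 1290 W.

1290 W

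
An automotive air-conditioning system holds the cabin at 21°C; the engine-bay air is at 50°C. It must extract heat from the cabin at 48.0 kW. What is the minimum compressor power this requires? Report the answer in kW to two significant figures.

4.7 kW

In absolute terms T_C = 294.15 K and T_H = 323.15 K, so ΔT = 29.00 K.
COP_Carnot = T_C/ΔT = 294.15/29.00 = 10.14.
Ẇ_min = Q̇/COP_Carnot = 48.00/10.14 = 4.732 kW.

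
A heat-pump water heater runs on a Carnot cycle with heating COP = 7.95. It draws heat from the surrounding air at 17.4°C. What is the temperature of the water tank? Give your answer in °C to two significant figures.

59 °C

COP_HP = T_H/(T_H − T_C) rearranges to T_H = COP·T_C/(COP − 1).
With T_C = 290.55 K, T_H = 7.95 × 290.55/6.950 = 332.36 K.
Converting, 332.36 K = 59.21°C.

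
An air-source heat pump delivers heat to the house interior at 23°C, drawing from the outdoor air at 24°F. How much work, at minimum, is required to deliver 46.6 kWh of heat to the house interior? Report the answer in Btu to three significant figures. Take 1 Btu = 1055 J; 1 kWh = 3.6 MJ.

In absolute terms T_C = 268.71 K and T_H = 296.15 K, so ΔT = 27.44 K.
The reversible limit is COP_HP = T_H/ΔT = 10.79, so W_min = Q_H/COP = Q_H·ΔT/T_H.
W_min = 46.60 × 27.44/296.15 = 4.318 kWh = 14740 Btu.

14700 Btu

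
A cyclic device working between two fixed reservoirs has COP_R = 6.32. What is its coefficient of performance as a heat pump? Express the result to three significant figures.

The first law on one cycle gives Q_H = Q_C + W, so Q_H/W = Q_C/W + 1.
COP_HP = COP_R + 1 = 6.32 + 1 = 7.32.

7.32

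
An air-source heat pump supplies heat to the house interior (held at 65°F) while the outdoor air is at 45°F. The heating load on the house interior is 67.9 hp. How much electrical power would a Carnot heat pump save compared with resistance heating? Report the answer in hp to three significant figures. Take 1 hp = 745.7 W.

In absolute terms T_C = 280.37 K and T_H = 291.48 K, so ΔT = 11.11 K.
COP_Carnot = T_H/ΔT = 291.48/11.11 = 26.23.
Resistance heating needs Ẇ_res = Q̇_H = 67.90 hp; the reversible heat pump needs only Ẇ_hp = Q̇_H/COP = 2.588 hp.
Saving = 67.90 − 2.588 = 65.31 hp.

65.3 hp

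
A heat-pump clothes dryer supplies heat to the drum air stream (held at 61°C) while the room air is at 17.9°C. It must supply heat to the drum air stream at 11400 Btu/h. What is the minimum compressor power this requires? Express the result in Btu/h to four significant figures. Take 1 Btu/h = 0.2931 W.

In absolute terms T_C = 291.05 K and T_H = 334.15 K, so ΔT = 43.10 K.
COP_Carnot = T_H/ΔT = 334.15/43.10 = 7.753.
Ẇ_min = Q̇/COP_Carnot = 11400/7.753 = 1470 Btu/h.

1470 Btu/h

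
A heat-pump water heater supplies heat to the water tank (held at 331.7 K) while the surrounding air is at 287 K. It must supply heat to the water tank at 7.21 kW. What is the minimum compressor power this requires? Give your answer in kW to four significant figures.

0.9716 kW

The reservoir spacing is ΔT = 331.7 − 287 = 44.70 K.
COP_Carnot = T_H/ΔT = 331.70/44.70 = 7.421.
Ẇ_min = Q̇/COP_Carnot = 7.210/7.421 = 0.9716 kW.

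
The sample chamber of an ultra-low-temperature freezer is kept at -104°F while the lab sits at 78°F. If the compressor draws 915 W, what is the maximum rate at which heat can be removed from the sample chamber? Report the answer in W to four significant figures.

In absolute terms T_C = 197.59 K and T_H = 298.71 K, so ΔT = 101.1 K.
COP_Carnot = T_C/ΔT = 197.59/101.1 = 1.954.
Q̇_max = COP_Carnot × Ẇ = 1.954 × 915.0 W = 1788 W.

1788 W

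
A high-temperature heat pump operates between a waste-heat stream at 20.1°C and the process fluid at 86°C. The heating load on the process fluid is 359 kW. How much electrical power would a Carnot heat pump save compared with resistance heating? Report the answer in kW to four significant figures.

293.1 kW

In absolute terms T_C = 293.25 K and T_H = 359.15 K, so ΔT = 65.90 K.
COP_Carnot = T_H/ΔT = 359.15/65.90 = 5.450.
Resistance heating needs Ẇ_res = Q̇_H = 359.0 kW; the reversible heat pump needs only Ẇ_hp = Q̇_H/COP = 65.87 kW.
Saving = 359.0 − 65.87 = 293.1 kW.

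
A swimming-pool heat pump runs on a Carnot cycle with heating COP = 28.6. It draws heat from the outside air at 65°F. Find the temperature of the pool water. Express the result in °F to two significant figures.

COP_HP = T_H/(T_H − T_C) rearranges to T_H = COP·T_C/(COP − 1).
With T_C = 291.48 K, T_H = 28.6 × 291.48/27.60 = 302.04 K.
Converting, 302.04 K = 84.01°F.

84 °F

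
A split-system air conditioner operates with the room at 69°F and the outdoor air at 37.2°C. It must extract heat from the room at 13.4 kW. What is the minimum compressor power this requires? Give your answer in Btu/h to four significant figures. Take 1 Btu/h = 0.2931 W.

In absolute terms T_C = 293.71 K and T_H = 310.35 K, so ΔT = 16.64 K.
COP_Carnot = T_C/ΔT = 293.71/16.64 = 17.65.
Ẇ_min = Q̇/COP_Carnot = 13.40/17.65 = 0.7594 kW = 2591 Btu/h.

2591 Btu/h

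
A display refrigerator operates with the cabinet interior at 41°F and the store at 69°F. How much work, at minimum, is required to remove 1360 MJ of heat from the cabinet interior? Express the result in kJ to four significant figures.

In absolute terms T_C = 278.15 K and T_H = 293.71 K, so ΔT = 15.56 K.
The reversible limit is COP_R = T_C/ΔT = 17.88, so W_min = Q_C/COP = Q_C·ΔT/T_C.
W_min = 1360 × 15.56/278.15 = 76.06 MJ = 76060 kJ.

76060 kJ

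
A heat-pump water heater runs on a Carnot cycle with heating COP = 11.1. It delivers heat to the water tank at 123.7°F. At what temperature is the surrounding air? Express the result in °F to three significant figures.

71.1 °F

COP_HP = T_H/(T_H − T_C) gives T_H − T_C = T_H/COP.
With T_H = 324.09 K, T_C = 324.09 × (1 − 1/11.1) = 294.90 K.
Converting, 294.90 K = 71.14°F.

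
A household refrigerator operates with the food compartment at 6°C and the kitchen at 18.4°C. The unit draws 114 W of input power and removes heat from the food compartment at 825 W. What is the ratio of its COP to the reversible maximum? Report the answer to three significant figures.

0.321

COP_actual = Q̇_C/Ẇ = 825.0/114.0 = 7.237.
In absolute terms T_C = 279.15 K and T_H = 291.55 K, so ΔT = 12.40 K.
COP_Carnot = T_C/ΔT = 279.15/12.40 = 22.51.
η_II = COP_actual/COP_Carnot = 7.237/22.51 = 0.3215.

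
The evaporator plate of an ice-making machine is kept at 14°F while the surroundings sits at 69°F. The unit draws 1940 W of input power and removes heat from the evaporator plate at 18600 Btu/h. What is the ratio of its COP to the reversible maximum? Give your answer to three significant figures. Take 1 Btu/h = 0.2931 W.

Converting, Q̇_C = 18600 Btu/h = 5452 W, so COP_actual = Q̇_C/Ẇ = 5452/1940 = 2.810.
In absolute terms T_C = 263.15 K and T_H = 293.71 K, so ΔT = 30.56 K.
COP_Carnot = T_C/ΔT = 263.15/30.56 = 8.612.
η_II = COP_actual/COP_Carnot = 2.810/8.612 = 0.3263.

0.326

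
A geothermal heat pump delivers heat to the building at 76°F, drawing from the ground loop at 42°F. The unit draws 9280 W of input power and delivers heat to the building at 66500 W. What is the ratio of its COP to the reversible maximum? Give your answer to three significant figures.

0.455

COP_actual = Q̇_H/Ẇ = 66500/9280 = 7.166.
In absolute terms T_C = 278.71 K and T_H = 297.59 K, so ΔT = 18.89 K.
COP_Carnot = T_H/ΔT = 297.59/18.89 = 15.76.
η_II = COP_actual/COP_Carnot = 7.166/15.76 = 0.4548.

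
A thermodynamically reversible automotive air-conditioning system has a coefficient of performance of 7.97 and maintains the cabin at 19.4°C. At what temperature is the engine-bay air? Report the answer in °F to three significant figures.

133 °F

COP_R = T_C/(T_H − T_C) gives T_H − T_C = T_C/COP.
With T_C = 292.55 K, T_H = 292.55 × (1 + 1/7.97) = 329.26 K.
Converting, 329.26 K = 132.99°F.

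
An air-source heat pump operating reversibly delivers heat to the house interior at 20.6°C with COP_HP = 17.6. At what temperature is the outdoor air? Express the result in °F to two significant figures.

39 °F

COP_HP = T_H/(T_H − T_C) gives T_H − T_C = T_H/COP.
With T_H = 293.75 K, T_C = 293.75 × (1 − 1/17.6) = 277.06 K.
Converting, 277.06 K = 39.04°F.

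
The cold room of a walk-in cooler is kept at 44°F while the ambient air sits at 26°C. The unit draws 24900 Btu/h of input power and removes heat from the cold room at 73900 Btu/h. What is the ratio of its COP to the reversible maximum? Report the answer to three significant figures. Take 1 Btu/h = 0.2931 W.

0.205

COP_actual = Q̇_C/Ẇ = 73900/24900 = 2.968.
In absolute terms T_C = 279.82 K and T_H = 299.15 K, so ΔT = 19.33 K.
COP_Carnot = T_C/ΔT = 279.82/19.33 = 14.47.
η_II = COP_actual/COP_Carnot = 2.968/14.47 = 0.2051.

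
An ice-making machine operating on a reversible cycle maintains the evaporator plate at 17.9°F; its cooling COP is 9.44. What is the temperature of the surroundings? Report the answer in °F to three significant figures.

68.5 °F

COP_R = T_C/(T_H − T_C) gives T_H − T_C = T_C/COP.
With T_C = 265.32 K, T_H = 265.32 × (1 + 1/9.44) = 293.42 K.
Converting, 293.42 K = 68.49°F.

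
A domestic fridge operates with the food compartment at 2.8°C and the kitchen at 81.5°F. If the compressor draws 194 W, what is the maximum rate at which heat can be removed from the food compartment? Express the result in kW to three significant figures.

2.17 kW

In absolute terms T_C = 275.95 K and T_H = 300.65 K, so ΔT = 24.70 K.
COP_Carnot = T_C/ΔT = 275.95/24.70 = 11.17.
Q̇_max = COP_Carnot × Ẇ = 11.17 × 194.0 W = 2167 W = 2.167 kW.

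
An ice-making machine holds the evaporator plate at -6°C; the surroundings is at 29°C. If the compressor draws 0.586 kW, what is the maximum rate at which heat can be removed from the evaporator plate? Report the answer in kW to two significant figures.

4.5 kW

In absolute terms T_C = 267.15 K and T_H = 302.15 K, so ΔT = 35.00 K.
COP_Carnot = T_C/ΔT = 267.15/35.00 = 7.633.
Q̇_max = COP_Carnot × Ẇ = 7.633 × 0.5860 kW = 4.473 kW.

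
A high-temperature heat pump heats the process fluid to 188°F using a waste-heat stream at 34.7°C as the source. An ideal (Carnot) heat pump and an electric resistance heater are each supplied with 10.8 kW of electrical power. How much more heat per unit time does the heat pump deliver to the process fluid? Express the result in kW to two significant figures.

In absolute terms T_C = 307.85 K and T_H = 359.82 K, so ΔT = 51.97 K.
COP_Carnot = T_H/ΔT = 359.82/51.97 = 6.924.
The heat pump delivers Q̇_H = COP × Ẇ = 74.78 kW; the resistance heater delivers Ẇ = 10.80 kW.
Extra = (COP − 1)·Ẇ = 63.98 kW.

64 kW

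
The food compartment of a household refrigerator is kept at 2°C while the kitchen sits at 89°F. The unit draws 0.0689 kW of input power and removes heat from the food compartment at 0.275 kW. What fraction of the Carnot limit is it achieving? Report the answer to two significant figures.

COP_actual = Q̇_C/Ẇ = 0.2750/0.06890 = 3.991.
In absolute terms T_C = 275.15 K and T_H = 304.82 K, so ΔT = 29.67 K.
COP_Carnot = T_C/ΔT = 275.15/29.67 = 9.275.
η_II = COP_actual/COP_Carnot = 3.991/9.275 = 0.4303.

0.43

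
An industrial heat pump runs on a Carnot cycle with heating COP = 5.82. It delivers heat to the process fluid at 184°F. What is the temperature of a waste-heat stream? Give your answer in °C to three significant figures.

23.0 °C

COP_HP = T_H/(T_H − T_C) gives T_H − T_C = T_H/COP.
With T_H = 357.59 K, T_C = 357.59 × (1 − 1/5.82) = 296.15 K.
Converting, 296.15 K = 23.00°C.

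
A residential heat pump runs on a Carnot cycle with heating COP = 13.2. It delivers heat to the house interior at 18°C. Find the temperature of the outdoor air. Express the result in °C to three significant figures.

-4.06 °C

COP_HP = T_H/(T_H − T_C) gives T_H − T_C = T_H/COP.
With T_H = 291.15 K, T_C = 291.15 × (1 − 1/13.2) = 269.09 K.
Converting, 269.09 K = -4.06°C.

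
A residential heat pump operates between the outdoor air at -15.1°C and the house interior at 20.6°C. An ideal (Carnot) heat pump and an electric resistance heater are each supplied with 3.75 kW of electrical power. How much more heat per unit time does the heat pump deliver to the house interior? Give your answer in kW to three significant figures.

27.1 kW

In absolute terms T_C = 258.05 K and T_H = 293.75 K, so ΔT = 35.70 K.
COP_Carnot = T_H/ΔT = 293.75/35.70 = 8.228.
The heat pump delivers Q̇_H = COP × Ẇ = 30.86 kW; the resistance heater delivers Ẇ = 3.750 kW.
Extra = (COP − 1)·Ẇ = 27.11 kW.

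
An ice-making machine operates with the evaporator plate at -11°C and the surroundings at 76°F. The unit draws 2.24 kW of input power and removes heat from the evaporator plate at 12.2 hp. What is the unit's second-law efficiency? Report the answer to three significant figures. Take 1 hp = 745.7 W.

Converting, Q̇_C = 12.20 hp = 9.098 kW, so COP_actual = Q̇_C/Ẇ = 9.098/2.240 = 4.061.
In absolute terms T_C = 262.15 K and T_H = 297.59 K, so ΔT = 35.44 K.
COP_Carnot = T_C/ΔT = 262.15/35.44 = 7.396.
η_II = COP_actual/COP_Carnot = 4.061/7.396 = 0.5491.

0.549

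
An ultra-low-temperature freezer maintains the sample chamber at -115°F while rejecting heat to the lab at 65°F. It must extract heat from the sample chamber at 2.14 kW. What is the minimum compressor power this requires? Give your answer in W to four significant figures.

1118 W

In absolute terms T_C = 191.48 K and T_H = 291.48 K, so ΔT = 100.0 K.
COP_Carnot = T_C/ΔT = 191.48/100.0 = 1.915.
Ẇ_min = Q̇/COP_Carnot = 2.140/1.915 = 1.118 kW = 1118 W.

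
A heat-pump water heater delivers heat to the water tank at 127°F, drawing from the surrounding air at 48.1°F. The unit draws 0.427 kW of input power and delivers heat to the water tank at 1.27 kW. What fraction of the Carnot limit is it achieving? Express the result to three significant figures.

0.400

COP_actual = Q̇_H/Ẇ = 1.270/0.4270 = 2.974.
In absolute terms T_C = 282.09 K and T_H = 325.93 K, so ΔT = 43.83 K.
COP_Carnot = T_H/ΔT = 325.93/43.83 = 7.436.
η_II = COP_actual/COP_Carnot = 2.974/7.436 = 0.4000.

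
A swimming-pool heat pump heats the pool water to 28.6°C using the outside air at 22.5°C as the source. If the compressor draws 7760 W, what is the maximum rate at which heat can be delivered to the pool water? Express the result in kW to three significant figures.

In absolute terms T_C = 295.65 K and T_H = 301.75 K, so ΔT = 6.100 K.
COP_Carnot = T_H/ΔT = 301.75/6.100 = 49.47.
Q̇_max = COP_Carnot × Ẇ = 49.47 × 7760 W = 383900 W = 383.9 kW.

384 kW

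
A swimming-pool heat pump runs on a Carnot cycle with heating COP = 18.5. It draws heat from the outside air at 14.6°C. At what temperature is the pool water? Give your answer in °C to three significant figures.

31.0 °C

COP_HP = T_H/(T_H − T_C) rearranges to T_H = COP·T_C/(COP − 1).
With T_C = 287.75 K, T_H = 18.5 × 287.75/17.50 = 304.19 K.
Converting, 304.19 K = 31.04°C.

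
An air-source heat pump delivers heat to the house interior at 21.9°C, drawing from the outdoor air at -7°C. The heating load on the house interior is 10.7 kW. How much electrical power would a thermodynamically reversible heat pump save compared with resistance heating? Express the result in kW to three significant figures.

9.65 kW

In absolute terms T_C = 266.15 K and T_H = 295.05 K, so ΔT = 28.90 K.
COP_Carnot = T_H/ΔT = 295.05/28.90 = 10.21.
Resistance heating needs Ẇ_res = Q̇_H = 10.70 kW; the reversible heat pump needs only Ẇ_hp = Q̇_H/COP = 1.048 kW.
Saving = 10.70 − 1.048 = 9.652 kW.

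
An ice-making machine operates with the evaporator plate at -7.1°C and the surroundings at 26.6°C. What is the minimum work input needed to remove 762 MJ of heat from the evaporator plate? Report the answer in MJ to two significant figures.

In absolute terms T_C = 266.05 K and T_H = 299.75 K, so ΔT = 33.70 K.
The reversible limit is COP_R = T_C/ΔT = 7.895, so W_min = Q_C/COP = Q_C·ΔT/T_C.
W_min = 762.0 × 33.70/266.05 = 96.52 MJ.

97 MJ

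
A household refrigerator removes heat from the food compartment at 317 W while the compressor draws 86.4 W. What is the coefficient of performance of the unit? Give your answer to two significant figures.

3.7

The first law gives Q̇_H = Q̇_C + Ẇ, so the three rates are Q̇_C = 317.0, Q̇_H = 403.4, Ẇ = 86.40 W.
COP_R = Q̇_C/Ẇ = 317.0/86.40 = 3.669.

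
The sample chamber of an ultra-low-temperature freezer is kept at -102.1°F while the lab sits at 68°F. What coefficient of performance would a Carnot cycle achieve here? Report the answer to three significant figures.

In absolute terms T_C = 198.65 K and T_H = 293.15 K, so ΔT = 94.50 K.
For a reversible cycle, COP_Carnot = T_C/ΔT = 198.65/94.50 = 2.102.

2.10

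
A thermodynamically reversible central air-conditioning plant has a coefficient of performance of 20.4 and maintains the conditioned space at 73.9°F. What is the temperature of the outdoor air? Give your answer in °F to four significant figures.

COP_R = T_C/(T_H − T_C) gives T_H − T_C = T_C/COP.
With T_C = 296.43 K, T_H = 296.43 × (1 + 1/20.4) = 310.96 K.
Converting, 310.96 K = 100.06°F.

100.1 °F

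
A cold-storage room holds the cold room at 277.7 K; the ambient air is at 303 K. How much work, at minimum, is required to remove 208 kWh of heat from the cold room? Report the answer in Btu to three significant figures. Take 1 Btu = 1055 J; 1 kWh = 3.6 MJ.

The reservoir spacing is ΔT = 303 − 277.7 = 25.30 K.
The reversible limit is COP_R = T_C/ΔT = 10.98, so W_min = Q_C/COP = Q_C·ΔT/T_C.
W_min = 208.0 × 25.30/277.70 = 18.95 kWh = 64660 Btu.

64700 Btu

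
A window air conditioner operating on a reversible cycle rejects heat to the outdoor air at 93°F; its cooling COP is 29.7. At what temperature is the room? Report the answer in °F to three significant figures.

For a Carnot refrigerator COP_R = T_C/(T_H − T_C), so T_C = COP·T_H/(1 + COP).
With T_H = 307.04 K, T_C = 29.7 × 307.04/30.70 = 297.04 K.
Converting, 297.04 K = 75.00°F.

75.0 °F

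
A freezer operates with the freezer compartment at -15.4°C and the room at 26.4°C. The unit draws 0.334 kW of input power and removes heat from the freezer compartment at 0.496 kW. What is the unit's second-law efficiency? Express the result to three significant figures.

COP_actual = Q̇_C/Ẇ = 0.4960/0.3340 = 1.485.
In absolute terms T_C = 257.75 K and T_H = 299.55 K, so ΔT = 41.80 K.
COP_Carnot = T_C/ΔT = 257.75/41.80 = 6.166.
η_II = COP_actual/COP_Carnot = 1.485/6.166 = 0.2408.

0.241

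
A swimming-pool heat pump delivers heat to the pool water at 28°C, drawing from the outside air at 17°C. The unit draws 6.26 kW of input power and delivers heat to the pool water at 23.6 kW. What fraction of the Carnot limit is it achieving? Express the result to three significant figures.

0.138

COP_actual = Q̇_H/Ẇ = 23.60/6.260 = 3.770.
In absolute terms T_C = 290.15 K and T_H = 301.15 K, so ΔT = 11.00 K.
COP_Carnot = T_H/ΔT = 301.15/11.00 = 27.38.
η_II = COP_actual/COP_Carnot = 3.770/27.38 = 0.1377.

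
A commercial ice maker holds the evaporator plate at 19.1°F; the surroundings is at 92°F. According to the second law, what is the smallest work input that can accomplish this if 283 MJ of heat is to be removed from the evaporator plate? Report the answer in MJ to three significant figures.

43.1 MJ

In absolute terms T_C = 265.98 K and T_H = 306.48 K, so ΔT = 40.50 K.
The reversible limit is COP_R = T_C/ΔT = 6.567, so W_min = Q_C/COP = Q_C·ΔT/T_C.
W_min = 283.0 × 40.50/265.98 = 43.09 MJ.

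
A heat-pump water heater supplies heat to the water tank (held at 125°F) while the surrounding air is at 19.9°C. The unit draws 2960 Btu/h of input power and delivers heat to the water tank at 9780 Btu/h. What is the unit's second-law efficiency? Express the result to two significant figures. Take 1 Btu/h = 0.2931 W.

0.32

COP_actual = Q̇_H/Ẇ = 9780/2960 = 3.304.
In absolute terms T_C = 293.05 K and T_H = 324.82 K, so ΔT = 31.77 K.
COP_Carnot = T_H/ΔT = 324.82/31.77 = 10.23.
η_II = COP_actual/COP_Carnot = 3.304/10.23 = 0.3231.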